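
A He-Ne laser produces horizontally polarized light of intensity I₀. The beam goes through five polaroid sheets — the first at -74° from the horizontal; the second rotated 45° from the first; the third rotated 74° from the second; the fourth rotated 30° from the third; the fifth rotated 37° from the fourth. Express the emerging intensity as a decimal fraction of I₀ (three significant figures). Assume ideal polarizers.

I₁ = I₀ cos²(-74° − 0°) = I₀ cos²(74°) = 0.07598 I₀.
I₂ = I₁ cos²(45°) = 0.07598 · 0.5 I₀ = 0.03799 I₀.
I₃ = I₂ cos²(74°) = 0.03799 · 0.07598 I₀ = 0.002886 I₀.
I₄ = I₃ cos²(30°) = 0.002886 · 0.75 I₀ = 0.002165 I₀.
I₅ = I₄ cos²(37°) = 0.002165 · 0.6378 I₀ = 0.001381 I₀.
Transmitted fraction = 0.001381.

≈ 0.00138 I₀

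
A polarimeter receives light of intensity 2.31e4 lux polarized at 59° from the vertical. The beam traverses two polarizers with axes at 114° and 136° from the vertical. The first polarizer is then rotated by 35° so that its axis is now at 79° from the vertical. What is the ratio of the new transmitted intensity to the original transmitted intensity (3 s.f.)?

I_new/I_old ≈ 0.926

Before rotation:
By Malus's law, I₁ = I₀ cos²(114° − 59°) = I₀ cos²(55°) = 0.329 I₀.
I₂ = I₁ cos²(136° − 114°) = 0.329 I₀ · cos²(22°) = 0.2828 I₀.
After rotation:
I₁ = I₀ cos²(79° − 59°) = I₀ cos²(20°) = 0.883 I₀.
I₂ = I₁ cos²(136° − 79°) = 0.883 I₀ · cos²(57°) = 0.2619 I₀.
Ratio = 0.2619 / 0.2828 = 0.9261.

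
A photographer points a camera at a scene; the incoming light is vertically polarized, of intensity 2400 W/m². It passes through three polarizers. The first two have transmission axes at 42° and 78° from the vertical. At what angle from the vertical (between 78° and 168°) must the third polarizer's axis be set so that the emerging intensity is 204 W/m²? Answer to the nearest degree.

By Malus's law, I₁ = I₀ cos²(42° − 0°) = I₀ cos²(42°) = 0.5523 I₀.
I₂ = I₁ cos²(78° − 42°) = 0.5523 I₀ · cos²(36°) = 0.3615 I₀.
Target fraction: 204 / 2400 W/m² = 0.085 of I₀.
Need I₃/I₀ = 0.085, so cos²(θ − 78°) = 0.085 / 0.3615 = 0.2352.
θ − 78° = arccos(√0.2352) = 61.0°, giving θ ≈ 78 + 61.0 = 139.0°.

θ ≈ 139°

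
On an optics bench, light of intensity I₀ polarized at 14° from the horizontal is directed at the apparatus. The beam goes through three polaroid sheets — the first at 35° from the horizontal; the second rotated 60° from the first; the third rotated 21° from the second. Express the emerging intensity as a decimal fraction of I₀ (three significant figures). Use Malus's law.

≈ 0.190 I₀

By Malus's law, I₁ = I₀ cos²(35° − 14°) = I₀ cos²(21°) = 0.8716 I₀.
I₂ = I₁ cos²(60°) = 0.8716 · 0.25 I₀ = 0.2179 I₀.
I₃ = I₂ cos²(21°) = 0.2179 · 0.8716 I₀ = 0.1899 I₀.
Transmitted fraction = 0.1899.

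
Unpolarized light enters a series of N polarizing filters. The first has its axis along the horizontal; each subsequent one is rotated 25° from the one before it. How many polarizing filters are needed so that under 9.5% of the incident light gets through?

First polarizer halves the unpolarized light: factor 1/2.
Each further stage multiplies by cos²(25°) = 0.8214.
After N polarizers: T = 0.5·0.8214^(N−1). Require T < 0.095 ⇒ N−1 > ln(0.095/0.5)/ln(0.8214) = 8.44, so N−1 ≥ 9 and N = 10.
Check: N=10 gives T = 0.0851 < 0.095; N=9 gives T = 0.1036.

N = 10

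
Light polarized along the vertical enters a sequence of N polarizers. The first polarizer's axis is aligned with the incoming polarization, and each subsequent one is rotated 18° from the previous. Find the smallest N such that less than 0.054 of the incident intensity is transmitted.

First polarizer is aligned with the polarization: full transmission.
Each further stage multiplies by cos²(18°) = 0.9045.
After N polarizers: T = 0.9045^(N−1). Require T < 0.054 ⇒ N−1 > ln(0.054)/ln(0.9045) = 29.08, so N−1 ≥ 30 and N = 31.
Check: N=31 gives T = 0.04925 < 0.054; N=30 gives T = 0.05445.

N = 31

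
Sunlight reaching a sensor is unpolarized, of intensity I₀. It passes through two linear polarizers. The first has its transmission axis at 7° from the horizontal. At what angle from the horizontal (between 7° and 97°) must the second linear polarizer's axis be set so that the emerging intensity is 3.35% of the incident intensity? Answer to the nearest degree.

θ ≈ 82°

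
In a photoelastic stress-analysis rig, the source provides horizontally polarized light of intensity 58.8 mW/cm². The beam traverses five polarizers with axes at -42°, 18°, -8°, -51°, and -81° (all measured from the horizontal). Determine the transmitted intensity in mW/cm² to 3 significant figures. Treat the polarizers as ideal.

I ≈ 2.63 mW/cm²

I₁ = 58.8 mW/cm² · cos²(42°) = 32.47 mW/cm².
I₂ = I₁ · cos²(60°) = 32.47 · 0.25 = 8.118 mW/cm².
I₃ = I₂ · cos²(26°) = 8.118 · 0.8078 = 6.558 mW/cm².
I₄ = I₃ · cos²(43°) = 6.558 · 0.5349 = 3.508 mW/cm².
I₅ = I₄ · cos²(30°) = 3.508 · 0.75 = 2.631 mW/cm².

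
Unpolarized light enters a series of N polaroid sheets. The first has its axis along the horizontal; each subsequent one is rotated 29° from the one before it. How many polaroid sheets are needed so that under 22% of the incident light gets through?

N = 5

First polarizer halves the unpolarized light: factor 1/2.
Each further stage multiplies by cos²(29°) = 0.765.
After N polarizers: T = 0.5·0.765^(N−1). Require T < 0.22 ⇒ N−1 > ln(0.22/0.5)/ln(0.765) = 3.06, so N−1 ≥ 4 and N = 5.
Check: N=5 gives T = 0.1712 < 0.22; N=4 gives T = 0.2238.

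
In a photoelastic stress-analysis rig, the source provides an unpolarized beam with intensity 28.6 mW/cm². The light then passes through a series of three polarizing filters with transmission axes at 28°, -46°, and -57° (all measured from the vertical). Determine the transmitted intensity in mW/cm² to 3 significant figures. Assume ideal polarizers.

Unpolarized light through the first polarizer → I₁ = 28.6 mW/cm²/2 = 14.3 mW/cm², polarized at 28°.
I₂ = I₁ · cos²(74°) = 14.3 · 0.07598 = 1.086 mW/cm².
I₃ = I₂ · cos²(11°) = 1.086 · 0.9636 = 1.047 mW/cm².

I ≈ 1.05 mW/cm²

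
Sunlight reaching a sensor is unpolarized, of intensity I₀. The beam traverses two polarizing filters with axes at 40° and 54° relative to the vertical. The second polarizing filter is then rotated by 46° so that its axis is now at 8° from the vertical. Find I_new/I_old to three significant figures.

I_new/I_old ≈ 0.764

Before rotation:
Unpolarized light through the first polarizer → I₁ = ½ I₀, now polarized at 40°.
I₂ = I₁ cos²(54° − 40°) = 0.5 I₀ · cos²(14°) = 0.4707 I₀.
After rotation:
Unpolarized light through the first polarizer → I₁ = ½ I₀, now polarized at 40°.
I₂ = I₁ cos²(8° − 40°) = 0.5 I₀ · cos²(32°) = 0.3596 I₀.
Ratio = 0.3596 / 0.4707 = 0.7639.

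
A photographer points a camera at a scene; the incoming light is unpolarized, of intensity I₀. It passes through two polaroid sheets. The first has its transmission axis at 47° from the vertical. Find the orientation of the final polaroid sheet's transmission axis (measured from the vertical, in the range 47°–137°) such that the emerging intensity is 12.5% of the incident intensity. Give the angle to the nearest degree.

θ ≈ 107°

Unpolarized light through the first polarizer → I₁ = ½ I₀, now polarized at 47°.
Need I₂/I₀ = 0.125, so cos²(θ − 47°) = 0.125 / 0.5 = 0.25.
θ − 47° = arccos(√0.25) = 60.0°, giving θ ≈ 47 + 60.0 = 107.0°.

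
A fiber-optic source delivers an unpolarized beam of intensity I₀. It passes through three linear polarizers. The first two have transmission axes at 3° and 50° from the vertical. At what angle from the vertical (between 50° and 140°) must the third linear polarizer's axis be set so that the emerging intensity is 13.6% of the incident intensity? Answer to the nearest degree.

Unpolarized light through the first polarizer → I₁ = ½ I₀, now polarized at 3°.
I₂ = I₁ cos²(50° − 3°) = 0.5 I₀ · cos²(47°) = 0.2326 I₀.
Need I₃/I₀ = 0.136, so cos²(θ − 50°) = 0.136 / 0.2326 = 0.5848.
θ − 50° = arccos(√0.5848) = 40.1°, giving θ ≈ 50 + 40.1 = 90.1°.

θ ≈ 90°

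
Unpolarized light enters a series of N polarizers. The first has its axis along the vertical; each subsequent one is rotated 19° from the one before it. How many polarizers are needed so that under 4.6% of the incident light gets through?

First polarizer halves the unpolarized light: factor 1/2.
Each further stage multiplies by cos²(19°) = 0.894.
After N polarizers: T = 0.5·0.894^(N−1). Require T < 0.046 ⇒ N−1 > ln(0.046/0.5)/ln(0.894) = 21.30, so N−1 ≥ 22 and N = 23.
Check: N=23 gives T = 0.04251 < 0.046; N=22 gives T = 0.04755.

N = 23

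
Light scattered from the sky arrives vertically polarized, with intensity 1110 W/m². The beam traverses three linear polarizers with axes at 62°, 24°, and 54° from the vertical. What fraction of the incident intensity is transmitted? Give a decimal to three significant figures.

I/I₀ ≈ 0.103

I₁ = 1110 W/m² · cos²(62°) = 244.6 W/m².
I₂ = I₁ · cos²(38°) = 244.6 · 0.621 = 151.9 W/m².
I₃ = I₂ · cos²(30°) = 151.9 · 0.75 = 113.9 W/m².
Transmitted fraction = 0.1026.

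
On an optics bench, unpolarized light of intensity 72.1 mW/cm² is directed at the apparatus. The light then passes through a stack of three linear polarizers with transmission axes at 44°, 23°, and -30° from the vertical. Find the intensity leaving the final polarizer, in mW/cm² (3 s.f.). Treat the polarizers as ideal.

I ≈ 11.4 mW/cm²

Unpolarized light through the first polarizer → I₁ = 72.1 mW/cm²/2 = 36.05 mW/cm², polarized at 44°.
I₂ = I₁ · cos²(21°) = 36.05 · 0.8716 = 31.42 mW/cm².
I₃ = I₂ · cos²(53°) = 31.42 · 0.3622 = 11.38 mW/cm².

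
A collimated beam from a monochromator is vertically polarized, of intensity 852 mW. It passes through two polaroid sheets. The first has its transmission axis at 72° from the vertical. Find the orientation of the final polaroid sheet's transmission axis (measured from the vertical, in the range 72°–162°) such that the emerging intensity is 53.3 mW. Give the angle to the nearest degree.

θ ≈ 108°

By Malus's law, I₁ = I₀ cos²(72° − 0°) = I₀ cos²(72°) = 0.09549 I₀.
Target fraction: 53.3 / 852 mW = 0.06256 of I₀.
Need I₂/I₀ = 0.06256, so cos²(θ − 72°) = 0.06256 / 0.09549 = 0.6551.
θ − 72° = arccos(√0.6551) = 36.0°, giving θ ≈ 72 + 36.0 = 108.0°.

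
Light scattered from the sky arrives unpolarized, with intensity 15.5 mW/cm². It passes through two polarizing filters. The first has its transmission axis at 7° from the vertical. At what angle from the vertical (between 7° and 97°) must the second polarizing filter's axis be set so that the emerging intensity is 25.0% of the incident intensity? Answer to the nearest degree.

θ ≈ 52°

Unpolarized light through the first polarizer → I₁ = ½ I₀, now polarized at 7°.
Need I₂/I₀ = 0.25, so cos²(θ − 7°) = 0.25 / 0.5 = 0.5.
θ − 7° = arccos(√0.5) = 45.0°, giving θ ≈ 7 + 45.0 = 52.0°.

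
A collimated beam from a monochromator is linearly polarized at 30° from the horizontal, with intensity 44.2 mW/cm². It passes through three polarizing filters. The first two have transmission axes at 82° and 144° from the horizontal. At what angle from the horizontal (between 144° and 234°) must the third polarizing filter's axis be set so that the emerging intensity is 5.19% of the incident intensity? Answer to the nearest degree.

By Malus's law, I₁ = I₀ cos²(82° − 30°) = I₀ cos²(52°) = 0.379 I₀.
I₂ = I₁ cos²(144° − 82°) = 0.379 I₀ · cos²(62°) = 0.08354 I₀.
Need I₃/I₀ = 0.0519, so cos²(θ − 144°) = 0.0519 / 0.08354 = 0.6212.
θ − 144° = arccos(√0.6212) = 38.0°, giving θ ≈ 144 + 38.0 = 182.0°.

θ ≈ 182°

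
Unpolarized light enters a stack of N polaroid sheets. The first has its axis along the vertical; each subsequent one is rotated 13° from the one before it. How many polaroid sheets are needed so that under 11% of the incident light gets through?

First polarizer halves the unpolarized light: factor 1/2.
Each further stage multiplies by cos²(13°) = 0.9494.
After N polarizers: T = 0.5·0.9494^(N−1). Require T < 0.11 ⇒ N−1 > ln(0.11/0.5)/ln(0.9494) = 29.16, so N−1 ≥ 30 and N = 31.
Check: N=31 gives T = 0.1053 < 0.11; N=30 gives T = 0.1109.

N = 31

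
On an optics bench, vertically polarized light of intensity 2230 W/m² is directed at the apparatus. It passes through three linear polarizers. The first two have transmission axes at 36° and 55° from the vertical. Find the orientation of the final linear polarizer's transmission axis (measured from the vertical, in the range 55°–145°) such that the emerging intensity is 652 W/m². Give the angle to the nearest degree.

By Malus's law, I₁ = I₀ cos²(36° − 0°) = I₀ cos²(36°) = 0.6545 I₀.
I₂ = I₁ cos²(55° − 36°) = 0.6545 I₀ · cos²(19°) = 0.5851 I₀.
Target fraction: 652 / 2230 W/m² = 0.2924 of I₀.
Need I₃/I₀ = 0.2924, so cos²(θ − 55°) = 0.2924 / 0.5851 = 0.4997.
θ − 55° = arccos(√0.4997) = 45.0°, giving θ ≈ 55 + 45.0 = 100.0°.

θ ≈ 100°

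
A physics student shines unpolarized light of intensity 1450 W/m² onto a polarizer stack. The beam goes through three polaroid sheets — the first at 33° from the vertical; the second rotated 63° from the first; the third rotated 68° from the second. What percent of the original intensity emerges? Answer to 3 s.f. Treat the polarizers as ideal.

Unpolarized light through the first polarizer → I₁ = 1450 W/m²/2 = 725 W/m², polarized at 33°.
I₂ = I₁ · cos²(63°) = 725 · 0.2061 = 149.4 W/m².
I₃ = I₂ · cos²(68°) = 149.4 · 0.1403 = 20.97 W/m².
That is 1.446% of the incident intensity.

≈ 1.45%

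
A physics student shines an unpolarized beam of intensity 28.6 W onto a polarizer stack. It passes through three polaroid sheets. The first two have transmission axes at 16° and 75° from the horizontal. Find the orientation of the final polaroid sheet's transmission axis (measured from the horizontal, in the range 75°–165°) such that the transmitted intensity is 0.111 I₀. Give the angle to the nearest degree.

Unpolarized light through the first polarizer → I₁ = ½ I₀, now polarized at 16°.
I₂ = I₁ cos²(75° − 16°) = 0.5 I₀ · cos²(59°) = 0.1326 I₀.
Need I₃/I₀ = 0.111, so cos²(θ − 75°) = 0.111 / 0.1326 = 0.8369.
θ − 75° = arccos(√0.8369) = 23.8°, giving θ ≈ 75 + 23.8 = 98.8°.

θ ≈ 99°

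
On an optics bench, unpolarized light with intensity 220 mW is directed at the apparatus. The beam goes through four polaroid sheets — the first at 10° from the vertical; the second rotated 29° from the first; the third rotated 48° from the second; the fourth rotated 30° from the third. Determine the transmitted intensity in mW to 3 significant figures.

Unpolarized light through the first polarizer → I₁ = 220 mW/2 = 110 mW, polarized at 10°.
I₂ = I₁ · cos²(29°) = 110 · 0.765 = 84.15 mW.
I₃ = I₂ · cos²(48°) = 84.15 · 0.4477 = 37.67 mW.
I₄ = I₃ · cos²(30°) = 37.67 · 0.75 = 28.26 mW.

I ≈ 28.3 mW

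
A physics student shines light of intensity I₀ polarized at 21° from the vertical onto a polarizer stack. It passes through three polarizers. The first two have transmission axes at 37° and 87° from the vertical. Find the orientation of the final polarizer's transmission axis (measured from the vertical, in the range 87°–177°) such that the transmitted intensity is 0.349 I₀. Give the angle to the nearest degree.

θ ≈ 104°

By Malus's law, I₁ = I₀ cos²(37° − 21°) = I₀ cos²(16°) = 0.924 I₀.
I₂ = I₁ cos²(87° − 37°) = 0.924 I₀ · cos²(50°) = 0.3818 I₀.
Need I₃/I₀ = 0.349, so cos²(θ − 87°) = 0.349 / 0.3818 = 0.9141.
θ − 87° = arccos(√0.9141) = 17.0°, giving θ ≈ 87 + 17.0 = 104.0°.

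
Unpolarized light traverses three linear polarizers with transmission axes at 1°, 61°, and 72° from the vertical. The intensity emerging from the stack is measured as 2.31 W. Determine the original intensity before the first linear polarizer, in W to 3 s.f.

Unpolarized light through the first polarizer → I₁ = ½ I₀, now polarized at 1°.
I₂ = I₁ cos²(61° − 1°) = 0.5 I₀ · cos²(60°) = 0.125 I₀.
I₃ = I₂ cos²(72° − 61°) = 0.125 I₀ · cos²(11°) = 0.1204 I₀.
So 2.31 W = 0.1204 I₀, giving I₀ = 2.31/0.1204 = 19.18 W.

I₀ ≈ 19.2 W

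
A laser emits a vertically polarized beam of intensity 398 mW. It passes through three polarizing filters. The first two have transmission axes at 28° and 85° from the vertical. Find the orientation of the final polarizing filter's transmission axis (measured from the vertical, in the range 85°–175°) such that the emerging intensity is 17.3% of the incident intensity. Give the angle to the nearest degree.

I₁ = I₀ cos²(28° − 0°) = I₀ cos²(28°) = 0.7796 I₀.
I₂ = I₁ cos²(85° − 28°) = 0.7796 I₀ · cos²(57°) = 0.2313 I₀.
Need I₃/I₀ = 0.173, so cos²(θ − 85°) = 0.173 / 0.2313 = 0.7481.
θ − 85° = arccos(√0.7481) = 30.1°, giving θ ≈ 85 + 30.1 = 115.1°.

θ ≈ 115°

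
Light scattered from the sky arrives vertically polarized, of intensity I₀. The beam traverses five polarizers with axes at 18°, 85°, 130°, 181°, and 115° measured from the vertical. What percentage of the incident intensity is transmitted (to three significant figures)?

I₁ = I₀ cos²(18° − 0°) = I₀ cos²(18°) = 0.9045 I₀.
I₂ = I₁ cos²(85° − 18°) = 0.9045 I₀ · cos²(67°) = 0.1381 I₀.
I₃ = I₂ cos²(130° − 85°) = 0.1381 I₀ · cos²(45°) = 0.06905 I₀.
I₄ = I₃ cos²(181° − 130°) = 0.06905 I₀ · cos²(51°) = 0.02735 I₀.
I₅ = I₄ cos²(115° − 181°) = 0.02735 I₀ · cos²(66°) = 0.004524 I₀.
That is 0.4524% of the incident intensity.

≈ 0.452%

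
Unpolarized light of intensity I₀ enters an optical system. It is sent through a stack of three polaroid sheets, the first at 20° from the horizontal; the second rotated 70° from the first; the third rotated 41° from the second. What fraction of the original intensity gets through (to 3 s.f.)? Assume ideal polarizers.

Unpolarized light through the first polarizer → I₁ = ½ I₀, now polarized at 20°.
I₂ = I₁ cos²(70°) = 0.5 · 0.117 I₀ = 0.05849 I₀.
I₃ = I₂ cos²(41°) = 0.05849 · 0.5696 I₀ = 0.03331 I₀.
Transmitted fraction = 0.03331.

≈ 0.0333 I₀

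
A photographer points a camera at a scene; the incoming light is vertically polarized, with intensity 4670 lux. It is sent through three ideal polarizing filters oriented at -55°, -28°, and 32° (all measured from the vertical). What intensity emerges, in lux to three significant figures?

I₁ = 4670 lux · cos²(55°) = 1536 lux.
I₂ = I₁ · cos²(27°) = 1536 · 0.7939 = 1220 lux.
I₃ = I₂ · cos²(60°) = 1220 · 0.25 = 304.9 lux.

I ≈ 305 lux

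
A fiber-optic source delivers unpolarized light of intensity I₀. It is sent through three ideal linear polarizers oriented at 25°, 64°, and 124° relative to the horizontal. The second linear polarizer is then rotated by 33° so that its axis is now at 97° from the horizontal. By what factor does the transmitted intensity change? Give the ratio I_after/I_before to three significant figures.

I_new/I_old ≈ 0.502

Before rotation:
Unpolarized light through the first polarizer → I₁ = ½ I₀, now polarized at 25°.
I₂ = I₁ cos²(64° − 25°) = 0.5 I₀ · cos²(39°) = 0.302 I₀.
I₃ = I₂ cos²(124° − 64°) = 0.302 I₀ · cos²(60°) = 0.07549 I₀.
After rotation:
Unpolarized light through the first polarizer → I₁ = ½ I₀, now polarized at 25°.
I₂ = I₁ cos²(97° − 25°) = 0.5 I₀ · cos²(72°) = 0.04775 I₀.
I₃ = I₂ cos²(124° − 97°) = 0.04775 I₀ · cos²(27°) = 0.0379 I₀.
Ratio = 0.0379 / 0.07549 = 0.5021.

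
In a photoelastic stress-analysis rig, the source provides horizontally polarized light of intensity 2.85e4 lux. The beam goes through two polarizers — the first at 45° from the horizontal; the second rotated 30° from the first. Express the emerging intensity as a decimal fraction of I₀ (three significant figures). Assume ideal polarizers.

I/I₀ ≈ 0.375

By Malus's law, I₁ = 2.85e4 lux · cos²(45°) = 1.425e+04 lux.
I₂ = I₁ · cos²(30°) = 1.425e+04 · 0.75 = 1.069e+04 lux.
Transmitted fraction = 0.375.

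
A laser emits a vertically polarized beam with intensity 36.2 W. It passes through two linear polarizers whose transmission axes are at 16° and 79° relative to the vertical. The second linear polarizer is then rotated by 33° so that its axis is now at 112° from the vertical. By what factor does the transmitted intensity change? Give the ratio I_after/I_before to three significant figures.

Before rotation:
By Malus's law, I₁ = I₀ cos²(16° − 0°) = I₀ cos²(16°) = 0.924 I₀.
I₂ = I₁ cos²(79° − 16°) = 0.924 I₀ · cos²(63°) = 0.1904 I₀.
After rotation:
I₁ = I₀ cos²(16° − 0°) = I₀ cos²(16°) = 0.924 I₀.
Angle between axes 1 and 2: 84°. I₂ = 0.924 I₀ · cos²(84°) = 0.0101 I₀.
Ratio = 0.0101 / 0.1904 = 0.05301.

I_new/I_old ≈ 0.0530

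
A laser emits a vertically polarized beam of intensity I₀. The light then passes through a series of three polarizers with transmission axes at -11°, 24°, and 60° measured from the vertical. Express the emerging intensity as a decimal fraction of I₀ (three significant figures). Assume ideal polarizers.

≈ 0.423 I₀

By Malus's law, I₁ = I₀ cos²(-11° − 0°) = I₀ cos²(11°) = 0.9636 I₀.
I₂ = I₁ cos²(24° + 11°) = 0.9636 I₀ · cos²(35°) = 0.6466 I₀.
I₃ = I₂ cos²(60° − 24°) = 0.6466 I₀ · cos²(36°) = 0.4232 I₀.
Transmitted fraction = 0.4232.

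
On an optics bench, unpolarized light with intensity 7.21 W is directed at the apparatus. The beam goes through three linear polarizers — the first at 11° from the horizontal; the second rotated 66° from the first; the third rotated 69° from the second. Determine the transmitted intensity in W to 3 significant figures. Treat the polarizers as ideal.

I ≈ 0.0766 W

Unpolarized light through the first polarizer → I₁ = 7.21 W/2 = 3.605 W, polarized at 11°.
I₂ = I₁ · cos²(66°) = 3.605 · 0.1654 = 0.5964 W.
I₃ = I₂ · cos²(69°) = 0.5964 · 0.1284 = 0.07659 W.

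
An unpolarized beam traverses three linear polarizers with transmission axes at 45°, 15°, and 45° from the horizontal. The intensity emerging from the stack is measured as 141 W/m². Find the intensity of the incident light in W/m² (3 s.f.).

Unpolarized light through the first polarizer → I₁ = ½ I₀, now polarized at 45°.
I₂ = I₁ cos²(15° − 45°) = 0.5 I₀ · cos²(30°) = 0.375 I₀.
I₃ = I₂ cos²(45° − 15°) = 0.375 I₀ · cos²(30°) = 0.2813 I₀.
So 141 W/m² = 0.2813 I₀, giving I₀ = 141/0.2813 = 501.3 W/m².

I₀ ≈ 501 W/m²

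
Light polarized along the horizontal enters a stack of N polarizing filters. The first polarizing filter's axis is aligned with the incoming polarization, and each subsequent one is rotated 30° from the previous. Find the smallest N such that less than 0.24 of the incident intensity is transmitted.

First polarizer is aligned with the polarization: full transmission.
Each further stage multiplies by cos²(30°) = 0.75.
After N polarizers: T = 0.75^(N−1). Require T < 0.24 ⇒ N−1 > ln(0.24)/ln(0.75) = 4.96, so N−1 ≥ 5 and N = 6.
Check: N=6 gives T = 0.2373 < 0.24; N=5 gives T = 0.3164.

N = 6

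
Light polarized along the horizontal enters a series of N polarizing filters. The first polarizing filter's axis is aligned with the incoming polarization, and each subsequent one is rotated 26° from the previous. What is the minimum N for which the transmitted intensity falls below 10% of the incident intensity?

N = 12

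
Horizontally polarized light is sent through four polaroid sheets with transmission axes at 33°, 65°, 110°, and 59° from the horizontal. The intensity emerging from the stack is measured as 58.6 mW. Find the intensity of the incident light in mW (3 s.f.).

By Malus's law, I₁ = I₀ cos²(33° − 0°) = I₀ cos²(33°) = 0.7034 I₀.
I₂ = I₁ cos²(65° − 33°) = 0.7034 I₀ · cos²(32°) = 0.5059 I₀.
I₃ = I₂ cos²(110° − 65°) = 0.5059 I₀ · cos²(45°) = 0.2529 I₀.
I₄ = I₃ cos²(59° − 110°) = 0.2529 I₀ · cos²(51°) = 0.1002 I₀.
So 58.6 mW = 0.1002 I₀, giving I₀ = 58.6/0.1002 = 585 mW.

I₀ ≈ 585 mW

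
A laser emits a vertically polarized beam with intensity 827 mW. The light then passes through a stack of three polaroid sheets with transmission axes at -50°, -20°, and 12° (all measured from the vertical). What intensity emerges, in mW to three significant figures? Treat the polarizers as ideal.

I ≈ 184 mW

I₁ = 827 mW · cos²(50°) = 341.7 mW.
I₂ = I₁ · cos²(30°) = 341.7 · 0.75 = 256.3 mW.
I₃ = I₂ · cos²(32°) = 256.3 · 0.7192 = 184.3 mW.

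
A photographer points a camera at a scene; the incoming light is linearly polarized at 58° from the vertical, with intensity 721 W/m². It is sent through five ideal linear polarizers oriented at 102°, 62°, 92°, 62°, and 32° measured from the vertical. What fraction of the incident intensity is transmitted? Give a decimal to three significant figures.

I₁ = 721 W/m² · cos²(44°) = 373.1 W/m².
I₂ = I₁ · cos²(40°) = 373.1 · 0.5868 = 218.9 W/m².
I₃ = I₂ · cos²(30°) = 218.9 · 0.75 = 164.2 W/m².
I₄ = I₃ · cos²(30°) = 164.2 · 0.75 = 123.1 W/m².
I₅ = I₄ · cos²(30°) = 123.1 · 0.75 = 92.36 W/m².
Transmitted fraction = 0.1281.

I/I₀ ≈ 0.128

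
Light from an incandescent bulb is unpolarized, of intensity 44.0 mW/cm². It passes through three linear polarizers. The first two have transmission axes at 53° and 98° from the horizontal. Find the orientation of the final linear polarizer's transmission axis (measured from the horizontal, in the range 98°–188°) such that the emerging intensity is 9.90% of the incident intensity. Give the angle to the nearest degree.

Unpolarized light through the first polarizer → I₁ = ½ I₀, now polarized at 53°.
I₂ = I₁ cos²(98° − 53°) = 0.5 I₀ · cos²(45°) = 0.25 I₀.
Need I₃/I₀ = 0.099, so cos²(θ − 98°) = 0.099 / 0.25 = 0.396.
θ − 98° = arccos(√0.396) = 51.0°, giving θ ≈ 98 + 51.0 = 149.0°.

θ ≈ 149°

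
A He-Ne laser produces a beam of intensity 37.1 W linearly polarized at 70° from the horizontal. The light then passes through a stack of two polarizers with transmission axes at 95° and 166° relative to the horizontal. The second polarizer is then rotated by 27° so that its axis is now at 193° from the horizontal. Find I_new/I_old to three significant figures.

I_new/I_old ≈ 0.183

Before rotation:
I₁ = I₀ cos²(95° − 70°) = I₀ cos²(25°) = 0.8214 I₀.
I₂ = I₁ cos²(166° − 95°) = 0.8214 I₀ · cos²(71°) = 0.08706 I₀.
After rotation:
I₁ = I₀ cos²(95° − 70°) = I₀ cos²(25°) = 0.8214 I₀.
Angle between axes 1 and 2: 82°. I₂ = 0.8214 I₀ · cos²(82°) = 0.01591 I₀.
Ratio = 0.01591 / 0.08706 = 0.1827.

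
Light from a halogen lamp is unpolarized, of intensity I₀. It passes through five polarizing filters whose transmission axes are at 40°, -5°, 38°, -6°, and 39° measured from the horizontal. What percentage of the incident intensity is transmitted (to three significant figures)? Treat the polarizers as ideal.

≈ 3.46%

Unpolarized light through the first polarizer → I₁ = ½ I₀, now polarized at 40°.
I₂ = I₁ cos²(-5° − 40°) = 0.5 I₀ · cos²(45°) = 0.25 I₀.
I₃ = I₂ cos²(38° + 5°) = 0.25 I₀ · cos²(43°) = 0.1337 I₀.
I₄ = I₃ cos²(-6° − 38°) = 0.1337 I₀ · cos²(44°) = 0.06919 I₀.
I₅ = I₄ cos²(39° + 6°) = 0.06919 I₀ · cos²(45°) = 0.0346 I₀.
That is 3.46% of the incident intensity.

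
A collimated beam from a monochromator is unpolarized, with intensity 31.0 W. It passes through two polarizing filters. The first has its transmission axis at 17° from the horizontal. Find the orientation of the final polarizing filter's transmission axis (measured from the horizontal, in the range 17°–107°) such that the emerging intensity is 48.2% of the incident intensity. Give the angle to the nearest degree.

θ ≈ 28°

Unpolarized light through the first polarizer → I₁ = ½ I₀, now polarized at 17°.
Need I₂/I₀ = 0.482, so cos²(θ − 17°) = 0.482 / 0.5 = 0.964.
θ − 17° = arccos(√0.964) = 10.9°, giving θ ≈ 17 + 10.9 = 27.9°.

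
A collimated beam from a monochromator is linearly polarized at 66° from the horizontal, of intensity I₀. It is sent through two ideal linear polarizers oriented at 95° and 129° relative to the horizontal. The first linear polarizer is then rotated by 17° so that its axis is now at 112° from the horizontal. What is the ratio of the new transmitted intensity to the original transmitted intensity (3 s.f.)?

I_new/I_old ≈ 0.839

Before rotation:
I₁ = I₀ cos²(95° − 66°) = I₀ cos²(29°) = 0.765 I₀.
I₂ = I₁ cos²(129° − 95°) = 0.765 I₀ · cos²(34°) = 0.5258 I₀.
After rotation:
I₁ = I₀ cos²(112° − 66°) = I₀ cos²(46°) = 0.4826 I₀.
I₂ = I₁ cos²(129° − 112°) = 0.4826 I₀ · cos²(17°) = 0.4413 I₀.
Ratio = 0.4413 / 0.5258 = 0.8394.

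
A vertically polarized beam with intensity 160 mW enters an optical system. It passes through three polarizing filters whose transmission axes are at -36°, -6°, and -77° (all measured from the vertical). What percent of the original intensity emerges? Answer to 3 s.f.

I₁ = 160 mW · cos²(36°) = 104.7 mW.
I₂ = I₁ · cos²(30°) = 104.7 · 0.75 = 78.54 mW.
I₃ = I₂ · cos²(71°) = 78.54 · 0.106 = 8.325 mW.
That is 5.203% of the incident intensity.

≈ 5.20%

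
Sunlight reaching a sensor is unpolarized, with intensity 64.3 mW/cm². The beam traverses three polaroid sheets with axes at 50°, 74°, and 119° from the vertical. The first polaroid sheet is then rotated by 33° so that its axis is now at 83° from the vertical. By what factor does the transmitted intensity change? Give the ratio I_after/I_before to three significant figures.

I_new/I_old ≈ 1.17

Before rotation:
Unpolarized light through the first polarizer → I₁ = ½ I₀, now polarized at 50°.
I₂ = I₁ cos²(74° − 50°) = 0.5 I₀ · cos²(24°) = 0.4173 I₀.
I₃ = I₂ cos²(119° − 74°) = 0.4173 I₀ · cos²(45°) = 0.2086 I₀.
After rotation:
Unpolarized light through the first polarizer → I₁ = ½ I₀, now polarized at 83°.
I₂ = I₁ cos²(74° − 83°) = 0.5 I₀ · cos²(9°) = 0.4878 I₀.
I₃ = I₂ cos²(119° − 74°) = 0.4878 I₀ · cos²(45°) = 0.2439 I₀.
Ratio = 0.2439 / 0.2086 = 1.169.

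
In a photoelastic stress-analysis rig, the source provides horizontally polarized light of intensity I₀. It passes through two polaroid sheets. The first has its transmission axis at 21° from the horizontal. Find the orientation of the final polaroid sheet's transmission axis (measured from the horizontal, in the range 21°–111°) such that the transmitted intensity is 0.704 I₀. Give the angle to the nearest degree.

By Malus's law, I₁ = I₀ cos²(21° − 0°) = I₀ cos²(21°) = 0.8716 I₀.
Need I₂/I₀ = 0.704, so cos²(θ − 21°) = 0.704 / 0.8716 = 0.8077.
θ − 21° = arccos(√0.8077) = 26.0°, giving θ ≈ 21 + 26.0 = 47.0°.

θ ≈ 47°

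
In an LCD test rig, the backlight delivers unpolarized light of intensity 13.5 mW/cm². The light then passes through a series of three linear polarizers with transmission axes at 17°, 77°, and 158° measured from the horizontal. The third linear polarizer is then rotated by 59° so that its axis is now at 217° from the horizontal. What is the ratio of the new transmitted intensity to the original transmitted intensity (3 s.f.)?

I_new/I_old ≈ 24.0

Before rotation:
Unpolarized light through the first polarizer → I₁ = ½ I₀, now polarized at 17°.
I₂ = I₁ cos²(77° − 17°) = 0.5 I₀ · cos²(60°) = 0.125 I₀.
I₃ = I₂ cos²(158° − 77°) = 0.125 I₀ · cos²(81°) = 0.003059 I₀.
After rotation:
Unpolarized light through the first polarizer → I₁ = ½ I₀, now polarized at 17°.
I₂ = I₁ cos²(77° − 17°) = 0.5 I₀ · cos²(60°) = 0.125 I₀.
Angle between axes 2 and 3: 40°. I₃ = 0.125 I₀ · cos²(40°) = 0.07335 I₀.
Ratio = 0.07335 / 0.003059 = 23.98.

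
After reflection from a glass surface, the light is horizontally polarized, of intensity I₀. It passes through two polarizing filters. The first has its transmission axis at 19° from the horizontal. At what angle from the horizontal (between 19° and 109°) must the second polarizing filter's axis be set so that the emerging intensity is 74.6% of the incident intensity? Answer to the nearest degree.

θ ≈ 43°

By Malus's law, I₁ = I₀ cos²(19° − 0°) = I₀ cos²(19°) = 0.894 I₀.
Need I₂/I₀ = 0.746, so cos²(θ − 19°) = 0.746 / 0.894 = 0.8344.
θ − 19° = arccos(√0.8344) = 24.0°, giving θ ≈ 19 + 24.0 = 43.0°.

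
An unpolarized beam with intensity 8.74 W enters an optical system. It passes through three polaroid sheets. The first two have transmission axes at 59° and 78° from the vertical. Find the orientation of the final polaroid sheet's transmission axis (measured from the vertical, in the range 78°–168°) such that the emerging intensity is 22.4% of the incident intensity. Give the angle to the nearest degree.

θ ≈ 123°

Unpolarized light through the first polarizer → I₁ = ½ I₀, now polarized at 59°.
I₂ = I₁ cos²(78° − 59°) = 0.5 I₀ · cos²(19°) = 0.447 I₀.
Need I₃/I₀ = 0.224, so cos²(θ − 78°) = 0.224 / 0.447 = 0.5011.
θ − 78° = arccos(√0.5011) = 44.9°, giving θ ≈ 78 + 44.9 = 122.9°.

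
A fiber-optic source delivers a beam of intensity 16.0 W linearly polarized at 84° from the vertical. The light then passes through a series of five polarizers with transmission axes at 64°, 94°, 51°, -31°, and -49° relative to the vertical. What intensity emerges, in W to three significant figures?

I ≈ 0.0993 W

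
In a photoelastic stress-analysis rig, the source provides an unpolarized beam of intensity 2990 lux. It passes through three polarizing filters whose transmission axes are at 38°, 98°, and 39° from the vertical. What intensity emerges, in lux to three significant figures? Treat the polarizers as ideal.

Unpolarized light through the first polarizer → I₁ = 2990 lux/2 = 1495 lux, polarized at 38°.
I₂ = I₁ · cos²(60°) = 1495 · 0.25 = 373.8 lux.
I₃ = I₂ · cos²(59°) = 373.8 · 0.2653 = 99.14 lux.

I ≈ 99.1 lux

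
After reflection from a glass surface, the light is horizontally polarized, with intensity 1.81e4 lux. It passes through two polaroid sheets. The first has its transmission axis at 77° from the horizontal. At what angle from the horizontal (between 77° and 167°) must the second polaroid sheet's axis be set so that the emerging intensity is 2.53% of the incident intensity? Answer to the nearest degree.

By Malus's law, I₁ = I₀ cos²(77° − 0°) = I₀ cos²(77°) = 0.0506 I₀.
Need I₂/I₀ = 0.0253, so cos²(θ − 77°) = 0.0253 / 0.0506 = 0.5.
θ − 77° = arccos(√0.5) = 45.0°, giving θ ≈ 77 + 45.0 = 122.0°.

θ ≈ 122°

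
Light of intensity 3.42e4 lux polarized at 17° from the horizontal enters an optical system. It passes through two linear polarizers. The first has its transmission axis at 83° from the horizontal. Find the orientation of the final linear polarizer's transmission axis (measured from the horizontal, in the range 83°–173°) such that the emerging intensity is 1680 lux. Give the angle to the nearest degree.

θ ≈ 140°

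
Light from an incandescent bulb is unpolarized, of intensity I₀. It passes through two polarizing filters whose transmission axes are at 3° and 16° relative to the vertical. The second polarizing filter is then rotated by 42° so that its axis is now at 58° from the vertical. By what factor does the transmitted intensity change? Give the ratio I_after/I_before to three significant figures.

Before rotation:
Unpolarized light through the first polarizer → I₁ = ½ I₀, now polarized at 3°.
I₂ = I₁ cos²(16° − 3°) = 0.5 I₀ · cos²(13°) = 0.4747 I₀.
After rotation:
Unpolarized light through the first polarizer → I₁ = ½ I₀, now polarized at 3°.
I₂ = I₁ cos²(58° − 3°) = 0.5 I₀ · cos²(55°) = 0.1645 I₀.
Ratio = 0.1645 / 0.4747 = 0.3465.

I_new/I_old ≈ 0.347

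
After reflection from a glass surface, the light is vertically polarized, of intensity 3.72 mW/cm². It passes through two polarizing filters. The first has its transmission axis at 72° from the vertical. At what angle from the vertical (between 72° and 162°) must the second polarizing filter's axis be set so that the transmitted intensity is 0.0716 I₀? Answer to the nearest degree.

By Malus's law, I₁ = I₀ cos²(72° − 0°) = I₀ cos²(72°) = 0.09549 I₀.
Need I₂/I₀ = 0.0716, so cos²(θ − 72°) = 0.0716 / 0.09549 = 0.7498.
θ − 72° = arccos(√0.7498) = 30.0°, giving θ ≈ 72 + 30.0 = 102.0°.

θ ≈ 102°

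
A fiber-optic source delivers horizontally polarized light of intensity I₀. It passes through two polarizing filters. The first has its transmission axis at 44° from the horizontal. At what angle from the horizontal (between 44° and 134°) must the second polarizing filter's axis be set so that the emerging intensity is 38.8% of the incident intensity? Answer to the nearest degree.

I₁ = I₀ cos²(44° − 0°) = I₀ cos²(44°) = 0.5174 I₀.
Need I₂/I₀ = 0.388, so cos²(θ − 44°) = 0.388 / 0.5174 = 0.7498.
θ − 44° = arccos(√0.7498) = 30.0°, giving θ ≈ 44 + 30.0 = 74.0°.

θ ≈ 74°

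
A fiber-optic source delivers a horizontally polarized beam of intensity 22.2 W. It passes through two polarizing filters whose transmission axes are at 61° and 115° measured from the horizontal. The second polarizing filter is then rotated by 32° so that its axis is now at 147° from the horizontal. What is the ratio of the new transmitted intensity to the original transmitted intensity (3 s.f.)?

I_new/I_old ≈ 0.0141

Before rotation:
By Malus's law, I₁ = I₀ cos²(61° − 0°) = I₀ cos²(61°) = 0.235 I₀.
I₂ = I₁ cos²(115° − 61°) = 0.235 I₀ · cos²(54°) = 0.0812 I₀.
After rotation:
I₁ = I₀ cos²(61° − 0°) = I₀ cos²(61°) = 0.235 I₀.
I₂ = I₁ cos²(147° − 61°) = 0.235 I₀ · cos²(86°) = 0.001144 I₀.
Ratio = 0.001144 / 0.0812 = 0.01408.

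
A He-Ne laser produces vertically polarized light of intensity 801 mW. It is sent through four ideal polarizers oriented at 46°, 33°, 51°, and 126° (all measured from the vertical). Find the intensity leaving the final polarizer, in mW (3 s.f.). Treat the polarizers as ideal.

I ≈ 22.2 mW

I₁ = 801 mW · cos²(46°) = 386.5 mW.
I₂ = I₁ · cos²(13°) = 386.5 · 0.9494 = 367 mW.
I₃ = I₂ · cos²(18°) = 367 · 0.9045 = 331.9 mW.
I₄ = I₃ · cos²(75°) = 331.9 · 0.06699 = 22.23 mW.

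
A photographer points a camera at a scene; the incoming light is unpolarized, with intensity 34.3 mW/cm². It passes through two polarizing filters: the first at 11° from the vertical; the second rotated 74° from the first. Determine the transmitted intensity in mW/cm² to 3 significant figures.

I ≈ 1.30 mW/cm²

Unpolarized light through the first polarizer → I₁ = 34.3 mW/cm²/2 = 17.15 mW/cm², polarized at 11°.
I₂ = I₁ · cos²(74°) = 17.15 · 0.07598 = 1.303 mW/cm².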